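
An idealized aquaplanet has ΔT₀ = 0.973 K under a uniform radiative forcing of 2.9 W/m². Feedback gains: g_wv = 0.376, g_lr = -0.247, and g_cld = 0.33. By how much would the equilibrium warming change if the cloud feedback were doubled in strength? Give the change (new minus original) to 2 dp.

Original: g = 0.459, ΔT = 0.973/(1−0.459) = 1.7985 K.
With doubled cloud: g' = 0.789, ΔT' = 0.973/(1−0.789) = 4.6114 K.
Change = 4.6114 − 1.7985 = 2.81 K.

2.81 K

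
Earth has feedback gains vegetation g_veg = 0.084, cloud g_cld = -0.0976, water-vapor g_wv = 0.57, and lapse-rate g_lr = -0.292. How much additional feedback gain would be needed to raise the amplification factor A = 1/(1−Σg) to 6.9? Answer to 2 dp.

0.59

Current total gain = 0.2644.
Target gain for A = 6.9: g* = 1 − 1/6.9 = 0.8551.
Additional gain needed = 0.8551 − 0.2644 = 0.59.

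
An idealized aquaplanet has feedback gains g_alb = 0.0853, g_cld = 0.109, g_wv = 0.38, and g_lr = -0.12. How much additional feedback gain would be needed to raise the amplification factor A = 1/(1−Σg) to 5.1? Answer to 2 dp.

0.35

Current total gain = 0.4543.
Target gain for A = 5.1: g* = 1 − 1/5.1 = 0.8039.
Additional gain needed = 0.8039 − 0.4543 = 0.35.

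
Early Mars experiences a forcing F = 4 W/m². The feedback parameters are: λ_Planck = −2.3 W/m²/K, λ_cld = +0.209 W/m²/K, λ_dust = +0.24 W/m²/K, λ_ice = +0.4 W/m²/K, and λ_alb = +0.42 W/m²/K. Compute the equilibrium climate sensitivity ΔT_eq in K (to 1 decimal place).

Net feedback parameter λ = (−2.3) + (+0.209) + (+0.24) + (+0.4) + (+0.42) = -1.031 W/m²/K.
ΔT = −F/λ = −4/(-1.031) = 3.9 K.

3.9 K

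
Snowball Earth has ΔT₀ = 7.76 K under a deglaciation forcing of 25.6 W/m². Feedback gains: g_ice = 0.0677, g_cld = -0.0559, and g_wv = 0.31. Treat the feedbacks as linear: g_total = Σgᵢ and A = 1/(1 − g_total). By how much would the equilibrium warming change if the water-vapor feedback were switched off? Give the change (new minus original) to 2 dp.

Original: g = 0.3218, ΔT = 7.76/(1−0.3218) = 11.4421 K.
Without water-vapor: g' = 0.0118, ΔT' = 7.76/(1−0.0118) = 7.8527 K.
Change = 7.8527 − 11.4421 = -3.59 K.

-3.59 K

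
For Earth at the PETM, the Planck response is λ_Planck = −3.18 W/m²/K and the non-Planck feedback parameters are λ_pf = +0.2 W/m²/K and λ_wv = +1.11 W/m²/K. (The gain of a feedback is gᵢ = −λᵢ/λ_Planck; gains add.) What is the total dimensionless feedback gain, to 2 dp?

Convert to gains: g_pf = 0.2/3.18 = 0.06289; g_wv = 1.11/3.18 = 0.3491.
Total gain g = 0.41199.

0.41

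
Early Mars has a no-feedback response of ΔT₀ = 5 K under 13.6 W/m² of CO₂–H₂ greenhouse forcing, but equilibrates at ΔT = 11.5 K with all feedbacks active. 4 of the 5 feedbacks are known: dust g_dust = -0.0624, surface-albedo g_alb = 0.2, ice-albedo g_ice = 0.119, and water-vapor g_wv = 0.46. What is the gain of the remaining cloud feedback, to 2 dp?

Amplification A = ΔT/ΔT₀ = 11.5/5 = 2.3.
Total gain g = 1 − 1/A = 1 − 1/2.3 = 0.5652.
Known gains sum to -0.0624 + 0.2 + 0.119 + 0.46 = 0.7166.
g_cld = 0.5652 − 0.7166 = -0.15.

-0.15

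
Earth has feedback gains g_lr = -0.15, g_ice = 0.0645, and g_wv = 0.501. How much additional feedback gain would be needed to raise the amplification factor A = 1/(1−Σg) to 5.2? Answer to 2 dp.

Current total gain = 0.4155.
Target gain for A = 5.2: g* = 1 − 1/5.2 = 0.8077.
Additional gain needed = 0.8077 − 0.4155 = 0.39.

0.39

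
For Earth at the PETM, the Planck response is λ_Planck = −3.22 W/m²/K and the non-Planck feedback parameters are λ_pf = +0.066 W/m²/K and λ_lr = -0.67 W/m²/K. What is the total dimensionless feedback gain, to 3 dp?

-0.188

Convert to gains: g_pf = 0.066/3.22 = 0.0205; g_lr = -0.67/3.22 = -0.2081.
Total gain g = -0.1876.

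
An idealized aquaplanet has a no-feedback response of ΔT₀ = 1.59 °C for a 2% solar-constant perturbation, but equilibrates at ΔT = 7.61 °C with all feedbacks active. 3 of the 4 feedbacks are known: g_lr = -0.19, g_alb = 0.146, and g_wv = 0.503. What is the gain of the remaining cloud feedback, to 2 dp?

Amplification A = ΔT/ΔT₀ = 7.61/1.59 = 4.786.
Total gain g = 1 − 1/A = 1 − 1/4.786 = 0.7911.
Known gains sum to -0.19 + 0.146 + 0.503 = 0.459.
g_cld = 0.7911 − 0.459 = 0.33.

0.33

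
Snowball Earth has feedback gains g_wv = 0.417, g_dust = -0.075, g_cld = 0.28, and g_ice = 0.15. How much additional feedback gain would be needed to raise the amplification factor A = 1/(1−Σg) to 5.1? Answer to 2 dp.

0.03

Current total gain = 0.772.
Target gain for A = 5.1: g* = 1 − 1/5.1 = 0.8039.
Additional gain needed = 0.8039 − 0.772 = 0.03.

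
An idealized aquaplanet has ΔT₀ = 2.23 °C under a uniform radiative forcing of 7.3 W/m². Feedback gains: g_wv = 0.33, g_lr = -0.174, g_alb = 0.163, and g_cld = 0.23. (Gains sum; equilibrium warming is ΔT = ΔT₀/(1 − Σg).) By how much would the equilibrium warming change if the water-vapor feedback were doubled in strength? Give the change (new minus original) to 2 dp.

13.49 °C

Original: g = 0.549, ΔT = 2.23/(1−0.549) = 4.9446 °C.
With doubled water-vapor: g' = 0.879, ΔT' = 2.23/(1−0.879) = 18.4298 °C.
Change = 18.4298 − 4.9446 = 13.49 °C.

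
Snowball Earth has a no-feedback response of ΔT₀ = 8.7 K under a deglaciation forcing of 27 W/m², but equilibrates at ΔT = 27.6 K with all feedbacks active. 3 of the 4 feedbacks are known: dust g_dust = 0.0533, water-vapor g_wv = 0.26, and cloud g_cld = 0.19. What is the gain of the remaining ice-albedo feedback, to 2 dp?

Amplification A = ΔT/ΔT₀ = 27.6/8.7 = 3.172.
Total gain g = 1 − 1/A = 1 − 1/3.172 = 0.6847.
Known gains sum to 0.0533 + 0.26 + 0.19 = 0.5033.
g_ice = 0.6847 − 0.5033 = 0.18.

0.18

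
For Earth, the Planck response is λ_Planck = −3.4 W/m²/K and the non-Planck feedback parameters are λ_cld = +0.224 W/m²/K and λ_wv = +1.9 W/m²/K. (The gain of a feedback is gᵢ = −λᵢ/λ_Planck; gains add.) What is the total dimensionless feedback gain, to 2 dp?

Convert to gains: g_cld = 0.224/3.4 = 0.06588; g_wv = 1.9/3.4 = 0.5588.
Total gain g = 0.62468.

0.62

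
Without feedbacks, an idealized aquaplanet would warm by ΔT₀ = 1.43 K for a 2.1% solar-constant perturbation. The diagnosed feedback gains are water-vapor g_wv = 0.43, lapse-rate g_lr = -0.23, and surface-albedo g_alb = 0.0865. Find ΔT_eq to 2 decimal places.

Total gain g = 0.43 − 0.23 + 0.0865 = 0.2865.
Amplification A = 1/(1 − 0.2865) = 1.402.
ΔT = 1.43 × 1.402 = 2.00 K.

2.00 K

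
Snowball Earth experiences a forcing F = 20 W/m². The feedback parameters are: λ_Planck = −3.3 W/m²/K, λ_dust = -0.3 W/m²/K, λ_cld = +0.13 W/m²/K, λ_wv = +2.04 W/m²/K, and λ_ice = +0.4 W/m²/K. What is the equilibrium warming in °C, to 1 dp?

Net feedback parameter λ = (−3.3) + (-0.3) + (+0.13) + (+2.04) + (+0.4) = -1.03 W/m²/K.
ΔT = −F/λ = −20/(-1.03) = 19.4 °C.

19.4 °C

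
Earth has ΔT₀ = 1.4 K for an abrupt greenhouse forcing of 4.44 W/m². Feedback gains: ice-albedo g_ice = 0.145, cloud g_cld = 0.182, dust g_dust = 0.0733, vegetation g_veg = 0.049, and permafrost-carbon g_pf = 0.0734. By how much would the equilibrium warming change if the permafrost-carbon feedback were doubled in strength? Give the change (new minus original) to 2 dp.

0.53 K

Original: g = 0.5227, ΔT = 1.4/(1−0.5227) = 2.9332 K.
With doubled permafrost-carbon: g' = 0.5961, ΔT' = 1.4/(1−0.5961) = 3.4662 K.
Change = 3.4662 − 2.9332 = 0.53 K.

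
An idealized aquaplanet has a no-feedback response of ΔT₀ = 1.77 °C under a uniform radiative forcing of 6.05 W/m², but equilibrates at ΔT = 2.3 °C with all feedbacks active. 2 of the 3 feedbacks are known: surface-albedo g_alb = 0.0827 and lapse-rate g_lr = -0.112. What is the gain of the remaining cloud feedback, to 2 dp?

Amplification A = ΔT/ΔT₀ = 2.3/1.77 = 1.299.
Total gain g = 1 − 1/A = 1 − 1/1.299 = 0.2302.
Known gains sum to 0.0827 − 0.112 = -0.0293.
g_cld = 0.2302 + 0.0293 = 0.26.

0.26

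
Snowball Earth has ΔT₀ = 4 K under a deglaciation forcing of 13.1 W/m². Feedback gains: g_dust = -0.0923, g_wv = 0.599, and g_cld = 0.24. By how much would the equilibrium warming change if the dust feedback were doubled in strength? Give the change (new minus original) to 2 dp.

Original: g = 0.7467, ΔT = 4/(1−0.7467) = 15.7916 K.
With doubled dust: g' = 0.6544, ΔT' = 4/(1−0.6544) = 11.5741 K.
Change = 11.5741 − 15.7916 = -4.22 K.

-4.22 K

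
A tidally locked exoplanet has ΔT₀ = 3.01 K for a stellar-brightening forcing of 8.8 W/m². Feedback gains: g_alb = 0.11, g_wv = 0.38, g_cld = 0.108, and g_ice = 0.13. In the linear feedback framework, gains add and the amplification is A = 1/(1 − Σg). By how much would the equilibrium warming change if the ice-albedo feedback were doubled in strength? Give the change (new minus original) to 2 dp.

10.13 K

Original: g = 0.728, ΔT = 3.01/(1−0.728) = 11.0662 K.
With doubled ice-albedo: g' = 0.858, ΔT' = 3.01/(1−0.858) = 21.1972 K.
Change = 21.1972 − 11.0662 = 10.13 K.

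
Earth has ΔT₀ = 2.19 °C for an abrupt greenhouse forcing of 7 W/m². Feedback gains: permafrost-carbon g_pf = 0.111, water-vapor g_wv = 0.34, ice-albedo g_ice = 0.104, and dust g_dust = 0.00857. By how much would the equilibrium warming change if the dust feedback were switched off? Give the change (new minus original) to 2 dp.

-0.10 °C

Original: g = 0.56357, ΔT = 2.19/(1−0.56357) = 5.0180 °C.
Without dust: g' = 0.555, ΔT' = 2.19/(1−0.555) = 4.9213 °C.
Change = 4.9213 − 5.0180 = -0.10 °C.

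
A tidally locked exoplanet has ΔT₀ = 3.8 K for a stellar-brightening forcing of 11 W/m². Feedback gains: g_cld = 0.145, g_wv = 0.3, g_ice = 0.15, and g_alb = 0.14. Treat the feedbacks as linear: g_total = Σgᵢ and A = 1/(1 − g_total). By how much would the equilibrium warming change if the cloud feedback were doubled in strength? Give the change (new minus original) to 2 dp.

Original: g = 0.735, ΔT = 3.8/(1−0.735) = 14.3396 K.
With doubled cloud: g' = 0.88, ΔT' = 3.8/(1−0.88) = 31.6667 K.
Change = 31.6667 − 14.3396 = 17.33 K.

17.33 K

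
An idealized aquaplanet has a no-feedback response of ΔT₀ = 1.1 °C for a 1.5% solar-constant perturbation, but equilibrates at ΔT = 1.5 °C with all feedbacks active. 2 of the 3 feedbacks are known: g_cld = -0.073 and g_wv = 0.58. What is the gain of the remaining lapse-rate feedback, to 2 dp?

-0.24

Amplification A = ΔT/ΔT₀ = 1.5/1.1 = 1.364.
Total gain g = 1 − 1/A = 1 − 1/1.364 = 0.2669.
Known gains sum to -0.073 + 0.58 = 0.507.
g_lr = 0.2669 − 0.507 = -0.24.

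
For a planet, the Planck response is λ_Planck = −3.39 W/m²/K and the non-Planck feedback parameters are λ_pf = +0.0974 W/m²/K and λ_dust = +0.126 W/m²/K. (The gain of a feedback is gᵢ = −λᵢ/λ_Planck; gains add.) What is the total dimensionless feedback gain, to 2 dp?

Convert to gains: g_pf = 0.0974/3.39 = 0.02873; g_dust = 0.126/3.39 = 0.03717.
Total gain g = 0.0659.

0.07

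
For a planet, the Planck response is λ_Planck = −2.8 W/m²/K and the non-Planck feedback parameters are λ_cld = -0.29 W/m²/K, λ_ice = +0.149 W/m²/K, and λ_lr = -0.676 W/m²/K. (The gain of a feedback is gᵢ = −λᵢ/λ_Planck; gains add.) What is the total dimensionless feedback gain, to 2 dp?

Convert to gains: g_cld = -0.29/2.8 = -0.1036; g_ice = 0.149/2.8 = 0.05321; g_lr = -0.676/2.8 = -0.2414.
Total gain g = -0.29179.

-0.29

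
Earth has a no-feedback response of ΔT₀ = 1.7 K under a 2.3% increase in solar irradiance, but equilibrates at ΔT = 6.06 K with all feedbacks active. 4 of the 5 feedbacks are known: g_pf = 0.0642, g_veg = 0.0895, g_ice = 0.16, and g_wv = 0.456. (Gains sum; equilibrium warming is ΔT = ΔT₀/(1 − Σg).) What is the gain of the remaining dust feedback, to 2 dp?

Amplification A = ΔT/ΔT₀ = 6.06/1.7 = 3.565.
Total gain g = 1 − 1/A = 1 − 1/3.565 = 0.7195.
Known gains sum to 0.0642 + 0.0895 + 0.16 + 0.456 = 0.7697.
g_dust = 0.7195 − 0.7697 = -0.05.

-0.05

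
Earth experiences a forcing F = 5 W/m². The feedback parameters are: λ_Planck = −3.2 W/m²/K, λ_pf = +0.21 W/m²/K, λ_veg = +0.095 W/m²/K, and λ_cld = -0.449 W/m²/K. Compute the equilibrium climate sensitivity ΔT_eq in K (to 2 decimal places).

Net feedback parameter λ = (−3.2) + (+0.21) + (+0.095) + (-0.449) = -3.344 W/m²/K.
ΔT = −F/λ = −5/(-3.344) = 1.50 K.

1.50 K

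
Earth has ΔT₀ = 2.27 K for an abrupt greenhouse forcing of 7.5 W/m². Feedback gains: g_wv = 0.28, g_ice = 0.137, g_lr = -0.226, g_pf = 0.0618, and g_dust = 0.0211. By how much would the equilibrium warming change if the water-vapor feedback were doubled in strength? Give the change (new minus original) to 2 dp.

Original: g = 0.2739, ΔT = 2.27/(1−0.2739) = 3.1263 K.
With doubled water-vapor: g' = 0.5539, ΔT' = 2.27/(1−0.5539) = 5.0885 K.
Change = 5.0885 − 3.1263 = 1.96 K.

1.96 K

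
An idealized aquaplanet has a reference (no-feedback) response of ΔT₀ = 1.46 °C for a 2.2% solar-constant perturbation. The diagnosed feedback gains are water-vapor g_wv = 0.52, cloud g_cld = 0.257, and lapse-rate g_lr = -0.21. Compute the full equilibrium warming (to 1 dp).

Total gain g = 0.52 + 0.257 − 0.21 = 0.567.
Amplification A = 1/(1 − 0.567) = 2.309.
ΔT = 1.46 × 2.309 = 3.4 °C.

3.4 °C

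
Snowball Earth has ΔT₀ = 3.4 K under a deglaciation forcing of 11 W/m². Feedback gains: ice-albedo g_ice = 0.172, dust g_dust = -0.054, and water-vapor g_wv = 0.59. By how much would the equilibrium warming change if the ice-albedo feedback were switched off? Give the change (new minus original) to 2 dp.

Original: g = 0.708, ΔT = 3.4/(1−0.708) = 11.6438 K.
Without ice-albedo: g' = 0.536, ΔT' = 3.4/(1−0.536) = 7.3276 K.
Change = 7.3276 − 11.6438 = -4.32 K.

-4.32 K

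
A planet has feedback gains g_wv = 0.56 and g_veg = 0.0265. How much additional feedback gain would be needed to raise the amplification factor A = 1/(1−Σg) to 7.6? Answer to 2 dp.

0.28

Current total gain = 0.5865.
Target gain for A = 7.6: g* = 1 − 1/7.6 = 0.8684.
Additional gain needed = 0.8684 − 0.5865 = 0.28.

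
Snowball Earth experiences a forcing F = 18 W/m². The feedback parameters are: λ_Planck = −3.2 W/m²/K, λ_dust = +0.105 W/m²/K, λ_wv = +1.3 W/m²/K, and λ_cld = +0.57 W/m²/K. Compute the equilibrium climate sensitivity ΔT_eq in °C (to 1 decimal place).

Net feedback parameter λ = (−3.2) + (+0.105) + (+1.3) + (+0.57) = -1.225 W/m²/K.
ΔT = −F/λ = −18/(-1.225) = 14.7 °C.

14.7 °C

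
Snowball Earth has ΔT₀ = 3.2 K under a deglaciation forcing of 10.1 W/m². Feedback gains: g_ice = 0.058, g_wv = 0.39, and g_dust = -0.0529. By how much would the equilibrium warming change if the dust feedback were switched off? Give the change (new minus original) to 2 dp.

Original: g = 0.3951, ΔT = 3.2/(1−0.3951) = 5.2901 K.
Without dust: g' = 0.448, ΔT' = 3.2/(1−0.448) = 5.7971 K.
Change = 5.7971 − 5.2901 = 0.51 K.

0.51 K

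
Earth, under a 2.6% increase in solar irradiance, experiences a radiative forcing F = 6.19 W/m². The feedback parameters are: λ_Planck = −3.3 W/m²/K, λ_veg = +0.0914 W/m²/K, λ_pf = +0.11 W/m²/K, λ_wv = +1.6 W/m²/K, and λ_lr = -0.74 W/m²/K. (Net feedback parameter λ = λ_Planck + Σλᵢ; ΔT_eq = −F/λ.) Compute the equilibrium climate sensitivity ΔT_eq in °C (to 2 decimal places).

Net feedback parameter λ = (−3.3) + (+0.0914) + (+0.11) + (+1.6) + (-0.74) = -2.2386 W/m²/K.
ΔT = −F/λ = −6.19/(-2.2386) = 2.77 °C.

2.77 °C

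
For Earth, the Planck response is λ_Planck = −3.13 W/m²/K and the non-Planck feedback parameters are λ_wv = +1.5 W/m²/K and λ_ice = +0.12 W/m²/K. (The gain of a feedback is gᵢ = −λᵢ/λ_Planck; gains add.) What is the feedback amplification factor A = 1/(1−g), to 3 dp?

Convert to gains: g_wv = 1.5/3.13 = 0.4792; g_ice = 0.12/3.13 = 0.03834.
Total gain g = 0.51754.
A = 1/(1 − 0.51754) = 2.073.

2.073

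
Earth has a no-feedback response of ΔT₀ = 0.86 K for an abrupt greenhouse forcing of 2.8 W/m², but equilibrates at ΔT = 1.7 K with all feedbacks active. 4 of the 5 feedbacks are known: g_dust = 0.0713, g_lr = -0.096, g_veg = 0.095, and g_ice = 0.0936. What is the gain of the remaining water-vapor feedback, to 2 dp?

0.33

Amplification A = ΔT/ΔT₀ = 1.7/0.86 = 1.977.
Total gain g = 1 − 1/A = 1 − 1/1.977 = 0.4942.
Known gains sum to 0.0713 − 0.096 + 0.095 + 0.0936 = 0.1639.
g_wv = 0.4942 − 0.1639 = 0.33.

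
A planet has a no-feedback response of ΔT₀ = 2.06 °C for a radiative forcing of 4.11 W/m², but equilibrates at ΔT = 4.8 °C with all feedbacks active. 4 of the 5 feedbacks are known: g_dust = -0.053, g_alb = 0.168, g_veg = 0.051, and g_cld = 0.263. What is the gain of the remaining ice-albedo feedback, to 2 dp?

Amplification A = ΔT/ΔT₀ = 4.8/2.06 = 2.33.
Total gain g = 1 − 1/A = 1 − 1/2.33 = 0.5708.
Known gains sum to -0.053 + 0.168 + 0.051 + 0.263 = 0.429.
g_ice = 0.5708 − 0.429 = 0.14.

0.14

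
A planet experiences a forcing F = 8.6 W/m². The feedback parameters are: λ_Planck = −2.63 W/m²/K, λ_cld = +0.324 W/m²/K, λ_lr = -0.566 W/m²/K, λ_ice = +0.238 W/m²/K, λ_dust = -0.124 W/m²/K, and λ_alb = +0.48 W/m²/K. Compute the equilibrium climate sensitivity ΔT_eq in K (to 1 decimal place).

Net feedback parameter λ = (−2.63) + (+0.324) + (-0.566) + (+0.238) + (-0.124) + (+0.48) = -2.278 W/m²/K.
ΔT = −F/λ = −8.6/(-2.278) = 3.8 K.

3.8 K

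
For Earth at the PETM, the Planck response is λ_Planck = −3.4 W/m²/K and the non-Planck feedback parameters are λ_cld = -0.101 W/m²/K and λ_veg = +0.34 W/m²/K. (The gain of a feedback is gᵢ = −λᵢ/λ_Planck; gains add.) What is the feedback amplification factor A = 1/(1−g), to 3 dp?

Convert to gains: g_cld = -0.101/3.4 = -0.02971; g_veg = 0.34/3.4 = 0.1.
Total gain g = 0.07029.
A = 1/(1 − 0.07029) = 1.076.

1.076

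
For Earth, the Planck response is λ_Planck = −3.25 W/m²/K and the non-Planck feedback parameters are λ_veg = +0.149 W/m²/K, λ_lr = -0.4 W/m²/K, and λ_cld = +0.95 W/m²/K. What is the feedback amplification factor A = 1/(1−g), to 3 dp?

1.274

Convert to gains: g_veg = 0.149/3.25 = 0.04585; g_lr = -0.4/3.25 = -0.1231; g_cld = 0.95/3.25 = 0.2923.
Total gain g = 0.21505.
A = 1/(1 − 0.21505) = 1.274.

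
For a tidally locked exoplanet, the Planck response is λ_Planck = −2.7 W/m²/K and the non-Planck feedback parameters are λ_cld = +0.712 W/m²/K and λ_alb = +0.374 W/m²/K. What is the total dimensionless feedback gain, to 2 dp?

0.40

Convert to gains: g_cld = 0.712/2.7 = 0.2637; g_alb = 0.374/2.7 = 0.1385.
Total gain g = 0.4022.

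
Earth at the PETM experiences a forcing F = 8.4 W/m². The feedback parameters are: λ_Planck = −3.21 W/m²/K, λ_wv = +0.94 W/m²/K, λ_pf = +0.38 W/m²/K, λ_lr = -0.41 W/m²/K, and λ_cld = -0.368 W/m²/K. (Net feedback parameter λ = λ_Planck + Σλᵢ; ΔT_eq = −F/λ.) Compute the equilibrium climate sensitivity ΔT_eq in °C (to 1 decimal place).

Net feedback parameter λ = (−3.21) + (+0.94) + (+0.38) + (-0.41) + (-0.368) = -2.668 W/m²/K.
ΔT = −F/λ = −8.4/(-2.668) = 3.1 °C.

3.1 °C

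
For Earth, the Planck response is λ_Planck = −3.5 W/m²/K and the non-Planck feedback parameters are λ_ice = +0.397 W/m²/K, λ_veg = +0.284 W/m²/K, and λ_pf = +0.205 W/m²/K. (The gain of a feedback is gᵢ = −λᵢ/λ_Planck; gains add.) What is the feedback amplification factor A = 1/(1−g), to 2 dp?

Convert to gains: g_ice = 0.397/3.5 = 0.1134; g_veg = 0.284/3.5 = 0.08114; g_pf = 0.205/3.5 = 0.05857.
Total gain g = 0.25311.
A = 1/(1 − 0.25311) = 1.34.

1.34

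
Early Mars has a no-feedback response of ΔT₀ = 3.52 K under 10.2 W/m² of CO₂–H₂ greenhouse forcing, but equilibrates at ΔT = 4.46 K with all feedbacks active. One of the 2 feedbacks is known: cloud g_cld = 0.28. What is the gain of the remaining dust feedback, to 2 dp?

-0.07

Amplification A = ΔT/ΔT₀ = 4.46/3.52 = 1.267.
Total gain g = 1 − 1/A = 1 − 1/1.267 = 0.2107.
The known gain is 0.28.
g_dust = 0.2107 − 0.28 = -0.07.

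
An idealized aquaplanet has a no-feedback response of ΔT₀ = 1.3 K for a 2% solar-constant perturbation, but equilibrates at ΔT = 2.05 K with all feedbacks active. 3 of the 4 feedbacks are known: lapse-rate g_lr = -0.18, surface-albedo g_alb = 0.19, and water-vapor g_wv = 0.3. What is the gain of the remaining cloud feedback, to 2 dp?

0.06

Amplification A = ΔT/ΔT₀ = 2.05/1.3 = 1.577.
Total gain g = 1 − 1/A = 1 − 1/1.577 = 0.3659.
Known gains sum to -0.18 + 0.19 + 0.3 = 0.31.
g_cld = 0.3659 − 0.31 = 0.06.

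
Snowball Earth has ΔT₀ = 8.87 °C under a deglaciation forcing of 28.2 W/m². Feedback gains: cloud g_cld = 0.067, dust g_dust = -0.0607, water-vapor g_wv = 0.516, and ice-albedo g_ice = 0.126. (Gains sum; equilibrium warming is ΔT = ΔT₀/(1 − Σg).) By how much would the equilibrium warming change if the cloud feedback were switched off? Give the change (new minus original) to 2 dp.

Original: g = 0.6483, ΔT = 8.87/(1−0.6483) = 25.2204 °C.
Without cloud: g' = 0.5813, ΔT' = 8.87/(1−0.5813) = 21.1846 °C.
Change = 21.1846 − 25.2204 = -4.04 °C.

-4.04 °C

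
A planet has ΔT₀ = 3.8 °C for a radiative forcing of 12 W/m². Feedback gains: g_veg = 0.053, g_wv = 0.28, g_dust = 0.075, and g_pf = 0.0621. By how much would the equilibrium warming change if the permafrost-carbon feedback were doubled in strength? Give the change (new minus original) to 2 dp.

Original: g = 0.4701, ΔT = 3.8/(1−0.4701) = 7.1712 °C.
With doubled permafrost-carbon: g' = 0.5322, ΔT' = 3.8/(1−0.5322) = 8.1231 °C.
Change = 8.1231 − 7.1712 = 0.95 °C.

0.95 °C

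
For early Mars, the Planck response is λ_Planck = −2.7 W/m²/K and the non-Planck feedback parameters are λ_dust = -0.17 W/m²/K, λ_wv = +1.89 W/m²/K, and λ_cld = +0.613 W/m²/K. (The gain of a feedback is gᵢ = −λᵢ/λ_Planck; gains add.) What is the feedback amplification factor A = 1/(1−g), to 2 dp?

7.36

Convert to gains: g_dust = -0.17/2.7 = -0.06296; g_wv = 1.89/2.7 = 0.7; g_cld = 0.613/2.7 = 0.227.
Total gain g = 0.86404.
A = 1/(1 − 0.86404) = 7.36.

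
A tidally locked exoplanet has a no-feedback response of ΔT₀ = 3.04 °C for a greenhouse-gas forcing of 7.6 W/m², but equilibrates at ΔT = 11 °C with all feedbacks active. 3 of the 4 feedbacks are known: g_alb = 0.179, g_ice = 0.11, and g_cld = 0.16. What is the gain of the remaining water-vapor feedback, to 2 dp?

Amplification A = ΔT/ΔT₀ = 11/3.04 = 3.618.
Total gain g = 1 − 1/A = 1 − 1/3.618 = 0.7236.
Known gains sum to 0.179 + 0.11 + 0.16 = 0.449.
g_wv = 0.7236 − 0.449 = 0.27.

0.27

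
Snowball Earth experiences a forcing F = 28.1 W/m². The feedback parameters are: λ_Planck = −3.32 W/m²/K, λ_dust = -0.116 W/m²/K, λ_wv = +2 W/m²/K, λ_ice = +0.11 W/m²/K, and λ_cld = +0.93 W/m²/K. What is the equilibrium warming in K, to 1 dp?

71.0 K

Net feedback parameter λ = (−3.32) + (-0.116) + (+2) + (+0.11) + (+0.93) = -0.396 W/m²/K.
ΔT = −F/λ = −28.1/(-0.396) = 71.0 K.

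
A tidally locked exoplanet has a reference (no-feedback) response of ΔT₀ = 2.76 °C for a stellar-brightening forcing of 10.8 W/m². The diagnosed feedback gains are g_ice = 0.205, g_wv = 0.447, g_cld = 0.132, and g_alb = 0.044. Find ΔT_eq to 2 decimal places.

16.05 °C

Total gain g = 0.205 + 0.447 + 0.132 + 0.044 = 0.828.
Amplification A = 1/(1 − 0.828) = 5.814.
ΔT = 2.76 × 5.814 = 16.05 °C.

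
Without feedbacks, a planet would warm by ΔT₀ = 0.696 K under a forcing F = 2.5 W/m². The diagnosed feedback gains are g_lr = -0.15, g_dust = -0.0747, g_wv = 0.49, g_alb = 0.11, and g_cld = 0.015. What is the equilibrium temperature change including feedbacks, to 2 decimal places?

Total gain g = -0.15 − 0.0747 + 0.49 + 0.11 + 0.015 = 0.3903.
Amplification A = 1/(1 − 0.3903) = 1.64.
ΔT = 0.696 × 1.64 = 1.14 K.

1.14 K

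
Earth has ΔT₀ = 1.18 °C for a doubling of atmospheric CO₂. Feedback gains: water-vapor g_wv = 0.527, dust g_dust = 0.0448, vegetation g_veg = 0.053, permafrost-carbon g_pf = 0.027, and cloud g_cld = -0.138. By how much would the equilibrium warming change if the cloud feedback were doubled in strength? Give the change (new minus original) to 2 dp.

-0.54 °C

Original: g = 0.5138, ΔT = 1.18/(1−0.5138) = 2.4270 °C.
With doubled cloud: g' = 0.3758, ΔT' = 1.18/(1−0.3758) = 1.8904 °C.
Change = 1.8904 − 2.4270 = -0.54 °C.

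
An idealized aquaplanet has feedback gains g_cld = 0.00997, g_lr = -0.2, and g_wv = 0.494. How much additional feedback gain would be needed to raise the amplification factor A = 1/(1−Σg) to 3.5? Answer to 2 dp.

Current total gain = 0.30397.
Target gain for A = 3.5: g* = 1 − 1/3.5 = 0.7143.
Additional gain needed = 0.7143 − 0.30397 = 0.41.

0.41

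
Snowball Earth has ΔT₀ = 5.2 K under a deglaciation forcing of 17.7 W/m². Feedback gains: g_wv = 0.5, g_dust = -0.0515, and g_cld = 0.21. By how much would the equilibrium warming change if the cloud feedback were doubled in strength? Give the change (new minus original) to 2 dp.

Original: g = 0.6585, ΔT = 5.2/(1−0.6585) = 15.2269 K.
With doubled cloud: g' = 0.8685, ΔT' = 5.2/(1−0.8685) = 39.5437 K.
Change = 39.5437 − 15.2269 = 24.32 K.

24.32 K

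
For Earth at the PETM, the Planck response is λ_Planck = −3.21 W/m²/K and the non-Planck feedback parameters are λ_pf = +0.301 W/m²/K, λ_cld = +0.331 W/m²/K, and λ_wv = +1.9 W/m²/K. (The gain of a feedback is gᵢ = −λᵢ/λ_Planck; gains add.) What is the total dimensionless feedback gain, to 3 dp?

0.789

Convert to gains: g_pf = 0.301/3.21 = 0.09377; g_cld = 0.331/3.21 = 0.1031; g_wv = 1.9/3.21 = 0.5919.
Total gain g = 0.78877.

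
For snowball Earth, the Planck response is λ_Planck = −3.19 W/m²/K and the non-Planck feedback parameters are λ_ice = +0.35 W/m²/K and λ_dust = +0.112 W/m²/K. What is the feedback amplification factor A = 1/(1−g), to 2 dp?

Convert to gains: g_ice = 0.35/3.19 = 0.1097; g_dust = 0.112/3.19 = 0.03511.
Total gain g = 0.14481.
A = 1/(1 − 0.14481) = 1.17.

1.17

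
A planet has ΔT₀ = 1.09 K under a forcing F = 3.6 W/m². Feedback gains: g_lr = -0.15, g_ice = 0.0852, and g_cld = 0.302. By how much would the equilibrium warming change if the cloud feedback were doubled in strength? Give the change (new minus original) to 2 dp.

0.94 K

Original: g = 0.2372, ΔT = 1.09/(1−0.2372) = 1.4289 K.
With doubled cloud: g' = 0.5392, ΔT' = 1.09/(1−0.5392) = 2.3655 K.
Change = 2.3655 − 1.4289 = 0.94 K.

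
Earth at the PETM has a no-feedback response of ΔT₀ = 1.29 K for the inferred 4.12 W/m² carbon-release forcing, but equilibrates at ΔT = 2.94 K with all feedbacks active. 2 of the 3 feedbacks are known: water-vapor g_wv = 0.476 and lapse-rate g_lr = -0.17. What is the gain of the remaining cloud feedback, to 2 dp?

Amplification A = ΔT/ΔT₀ = 2.94/1.29 = 2.279.
Total gain g = 1 − 1/A = 1 − 1/2.279 = 0.5612.
Known gains sum to 0.476 − 0.17 = 0.306.
g_cld = 0.5612 − 0.306 = 0.26.

0.26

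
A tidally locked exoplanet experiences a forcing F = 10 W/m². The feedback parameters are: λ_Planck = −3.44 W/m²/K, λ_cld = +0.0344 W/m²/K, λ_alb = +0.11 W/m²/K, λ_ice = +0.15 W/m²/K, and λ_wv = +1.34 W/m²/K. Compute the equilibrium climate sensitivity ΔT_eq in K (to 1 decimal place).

Net feedback parameter λ = (−3.44) + (+0.0344) + (+0.11) + (+0.15) + (+1.34) = -1.8056 W/m²/K.
ΔT = −F/λ = −10/(-1.8056) = 5.5 K.

5.5 K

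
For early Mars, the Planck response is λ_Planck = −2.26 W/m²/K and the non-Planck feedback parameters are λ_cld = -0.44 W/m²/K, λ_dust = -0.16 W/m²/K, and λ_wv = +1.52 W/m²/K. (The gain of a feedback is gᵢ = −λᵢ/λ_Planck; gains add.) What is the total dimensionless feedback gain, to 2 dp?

0.41

Convert to gains: g_cld = -0.44/2.26 = -0.1947; g_dust = -0.16/2.26 = -0.0708; g_wv = 1.52/2.26 = 0.6726.
Total gain g = 0.4071.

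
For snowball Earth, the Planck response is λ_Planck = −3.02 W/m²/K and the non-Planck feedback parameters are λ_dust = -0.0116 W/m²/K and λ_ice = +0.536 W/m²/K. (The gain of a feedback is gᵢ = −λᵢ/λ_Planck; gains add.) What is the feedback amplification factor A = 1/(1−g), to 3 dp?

1.210

Convert to gains: g_dust = -0.0116/3.02 = -0.003841; g_ice = 0.536/3.02 = 0.1775.
Total gain g = 0.173659.
A = 1/(1 − 0.173659) = 1.210.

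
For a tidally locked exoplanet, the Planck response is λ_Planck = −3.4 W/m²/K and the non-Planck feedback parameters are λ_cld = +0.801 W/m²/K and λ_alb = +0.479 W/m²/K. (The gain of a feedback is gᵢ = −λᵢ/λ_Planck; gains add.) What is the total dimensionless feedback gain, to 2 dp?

0.38

Convert to gains: g_cld = 0.801/3.4 = 0.2356; g_alb = 0.479/3.4 = 0.1409.
Total gain g = 0.3765.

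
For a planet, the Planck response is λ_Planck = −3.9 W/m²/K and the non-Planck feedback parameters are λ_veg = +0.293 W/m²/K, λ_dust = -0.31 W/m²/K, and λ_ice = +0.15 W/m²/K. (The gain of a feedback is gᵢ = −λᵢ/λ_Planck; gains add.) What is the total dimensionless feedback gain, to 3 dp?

0.034

Convert to gains: g_veg = 0.293/3.9 = 0.07513; g_dust = -0.31/3.9 = -0.07949; g_ice = 0.15/3.9 = 0.03846.
Total gain g = 0.0341.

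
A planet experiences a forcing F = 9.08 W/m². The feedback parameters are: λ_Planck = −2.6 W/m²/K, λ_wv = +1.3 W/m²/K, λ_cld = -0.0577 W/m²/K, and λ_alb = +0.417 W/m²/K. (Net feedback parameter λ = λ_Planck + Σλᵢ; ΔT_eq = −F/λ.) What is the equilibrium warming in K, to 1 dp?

Net feedback parameter λ = (−2.6) + (+1.3) + (-0.0577) + (+0.417) = -0.9407 W/m²/K.
ΔT = −F/λ = −9.08/(-0.9407) = 9.7 K.

9.7 K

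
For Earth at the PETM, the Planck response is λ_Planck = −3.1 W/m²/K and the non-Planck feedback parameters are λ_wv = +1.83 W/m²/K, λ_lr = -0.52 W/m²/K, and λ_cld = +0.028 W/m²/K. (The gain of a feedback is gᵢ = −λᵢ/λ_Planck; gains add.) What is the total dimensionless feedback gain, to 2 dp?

0.43

Convert to gains: g_wv = 1.83/3.1 = 0.5903; g_lr = -0.52/3.1 = -0.1677; g_cld = 0.028/3.1 = 0.009032.
Total gain g = 0.431632.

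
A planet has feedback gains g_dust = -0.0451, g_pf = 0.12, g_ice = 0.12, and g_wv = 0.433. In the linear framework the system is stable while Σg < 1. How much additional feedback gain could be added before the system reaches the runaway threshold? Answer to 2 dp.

Current total gain = -0.0451 + 0.12 + 0.12 + 0.433 = 0.6279.
Margin to runaway = 1 − 0.6279 = 0.37.

0.37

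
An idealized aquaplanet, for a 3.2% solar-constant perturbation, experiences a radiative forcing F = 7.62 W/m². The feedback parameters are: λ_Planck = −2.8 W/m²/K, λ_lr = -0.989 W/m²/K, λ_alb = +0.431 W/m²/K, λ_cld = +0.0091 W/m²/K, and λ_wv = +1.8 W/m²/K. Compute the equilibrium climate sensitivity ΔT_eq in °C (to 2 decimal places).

Net feedback parameter λ = (−2.8) + (-0.989) + (+0.431) + (+0.0091) + (+1.8) = -1.5489 W/m²/K.
ΔT = −F/λ = −7.62/(-1.5489) = 4.92 °C.

4.92 °C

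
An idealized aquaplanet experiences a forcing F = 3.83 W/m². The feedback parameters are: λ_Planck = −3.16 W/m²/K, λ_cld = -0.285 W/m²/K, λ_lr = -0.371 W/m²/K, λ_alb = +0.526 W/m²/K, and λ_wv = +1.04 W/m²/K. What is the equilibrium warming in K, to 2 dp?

1.70 K

Net feedback parameter λ = (−3.16) + (-0.285) + (-0.371) + (+0.526) + (+1.04) = -2.25 W/m²/K.
ΔT = −F/λ = −3.83/(-2.25) = 1.70 K.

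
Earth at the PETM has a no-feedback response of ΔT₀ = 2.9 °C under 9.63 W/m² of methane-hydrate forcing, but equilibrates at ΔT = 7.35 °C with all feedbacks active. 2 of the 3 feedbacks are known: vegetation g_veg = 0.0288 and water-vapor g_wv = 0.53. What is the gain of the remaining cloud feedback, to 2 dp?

Amplification A = ΔT/ΔT₀ = 7.35/2.9 = 2.534.
Total gain g = 1 − 1/A = 1 − 1/2.534 = 0.6054.
Known gains sum to 0.0288 + 0.53 = 0.5588.
g_cld = 0.6054 − 0.5588 = 0.05.

0.05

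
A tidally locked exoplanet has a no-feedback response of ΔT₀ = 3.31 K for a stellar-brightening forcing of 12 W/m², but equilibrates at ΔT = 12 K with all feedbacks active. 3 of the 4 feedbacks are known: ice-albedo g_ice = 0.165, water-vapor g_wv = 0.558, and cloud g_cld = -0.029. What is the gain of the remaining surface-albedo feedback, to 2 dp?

0.03

Amplification A = ΔT/ΔT₀ = 12/3.31 = 3.625.
Total gain g = 1 − 1/A = 1 − 1/3.625 = 0.7241.
Known gains sum to 0.165 + 0.558 − 0.029 = 0.694.
g_alb = 0.7241 − 0.694 = 0.03.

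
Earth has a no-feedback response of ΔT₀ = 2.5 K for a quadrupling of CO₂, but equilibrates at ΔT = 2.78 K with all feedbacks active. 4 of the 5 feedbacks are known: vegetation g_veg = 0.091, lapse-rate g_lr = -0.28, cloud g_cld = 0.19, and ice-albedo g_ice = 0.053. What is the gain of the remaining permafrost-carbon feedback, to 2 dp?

0.05

Amplification A = ΔT/ΔT₀ = 2.78/2.5 = 1.112.
Total gain g = 1 − 1/A = 1 − 1/1.112 = 0.1007.
Known gains sum to 0.091 − 0.28 + 0.19 + 0.053 = 0.054.
g_pf = 0.1007 − 0.054 = 0.05.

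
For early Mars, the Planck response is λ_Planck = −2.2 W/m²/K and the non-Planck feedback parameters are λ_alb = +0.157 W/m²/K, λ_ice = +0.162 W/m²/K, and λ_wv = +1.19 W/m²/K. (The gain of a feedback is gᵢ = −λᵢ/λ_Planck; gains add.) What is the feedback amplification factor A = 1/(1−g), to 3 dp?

3.184

Convert to gains: g_alb = 0.157/2.2 = 0.07136; g_ice = 0.162/2.2 = 0.07364; g_wv = 1.19/2.2 = 0.5409.
Total gain g = 0.6859.
A = 1/(1 − 0.6859) = 3.184.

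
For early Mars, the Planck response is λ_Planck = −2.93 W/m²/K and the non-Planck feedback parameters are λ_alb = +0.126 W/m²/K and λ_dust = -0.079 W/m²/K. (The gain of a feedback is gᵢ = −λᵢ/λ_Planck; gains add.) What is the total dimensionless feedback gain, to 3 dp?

0.016

Convert to gains: g_alb = 0.126/2.93 = 0.043; g_dust = -0.079/2.93 = -0.02696.
Total gain g = 0.01604.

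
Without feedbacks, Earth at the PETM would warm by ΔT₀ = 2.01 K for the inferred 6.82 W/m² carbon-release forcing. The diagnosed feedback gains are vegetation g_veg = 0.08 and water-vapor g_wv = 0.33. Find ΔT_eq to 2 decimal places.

3.41 K

Total gain g = 0.08 + 0.33 = 0.41.
Amplification A = 1/(1 − 0.41) = 1.695.
ΔT = 2.01 × 1.695 = 3.41 K.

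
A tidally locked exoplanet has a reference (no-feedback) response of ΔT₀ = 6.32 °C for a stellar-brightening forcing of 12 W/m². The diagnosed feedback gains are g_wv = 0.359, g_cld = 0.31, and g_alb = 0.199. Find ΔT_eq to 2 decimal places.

47.88 °C

Total gain g = 0.359 + 0.31 + 0.199 = 0.868.
Amplification A = 1/(1 − 0.868) = 7.576.
ΔT = 6.32 × 7.576 = 47.88 °C.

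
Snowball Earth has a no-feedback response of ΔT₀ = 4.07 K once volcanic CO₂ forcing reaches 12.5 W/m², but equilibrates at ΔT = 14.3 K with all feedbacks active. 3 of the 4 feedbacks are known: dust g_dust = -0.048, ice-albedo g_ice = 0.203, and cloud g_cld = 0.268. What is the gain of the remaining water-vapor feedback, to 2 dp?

0.29

Amplification A = ΔT/ΔT₀ = 14.3/4.07 = 3.514.
Total gain g = 1 − 1/A = 1 − 1/3.514 = 0.7154.
Known gains sum to -0.048 + 0.203 + 0.268 = 0.423.
g_wv = 0.7154 − 0.423 = 0.29.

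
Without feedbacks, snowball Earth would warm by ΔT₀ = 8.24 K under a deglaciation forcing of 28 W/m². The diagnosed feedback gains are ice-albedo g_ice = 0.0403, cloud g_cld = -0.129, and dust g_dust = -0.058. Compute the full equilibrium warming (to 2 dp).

7.19 K

Total gain g = 0.0403 − 0.129 − 0.058 = -0.1467.
Amplification A = 1/(1 + 0.1467) = 0.8721.
ΔT = 8.24 × 0.8721 = 7.19 K.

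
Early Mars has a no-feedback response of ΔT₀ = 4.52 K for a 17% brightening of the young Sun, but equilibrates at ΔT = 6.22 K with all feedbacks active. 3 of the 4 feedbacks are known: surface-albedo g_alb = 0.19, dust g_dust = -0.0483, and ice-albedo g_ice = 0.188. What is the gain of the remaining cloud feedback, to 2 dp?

Amplification A = ΔT/ΔT₀ = 6.22/4.52 = 1.376.
Total gain g = 1 − 1/A = 1 − 1/1.376 = 0.2733.
Known gains sum to 0.19 − 0.0483 + 0.188 = 0.3297.
g_cld = 0.2733 − 0.3297 = -0.06.

-0.06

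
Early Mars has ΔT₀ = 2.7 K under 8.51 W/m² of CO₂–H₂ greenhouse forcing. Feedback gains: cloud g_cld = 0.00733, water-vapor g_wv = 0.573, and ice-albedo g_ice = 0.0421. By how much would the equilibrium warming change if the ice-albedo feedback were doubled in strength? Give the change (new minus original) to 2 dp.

0.90 K

Original: g = 0.62243, ΔT = 2.7/(1−0.62243) = 7.1510 K.
With doubled ice-albedo: g' = 0.66453, ΔT' = 2.7/(1−0.66453) = 8.0484 K.
Change = 8.0484 − 7.1510 = 0.90 K.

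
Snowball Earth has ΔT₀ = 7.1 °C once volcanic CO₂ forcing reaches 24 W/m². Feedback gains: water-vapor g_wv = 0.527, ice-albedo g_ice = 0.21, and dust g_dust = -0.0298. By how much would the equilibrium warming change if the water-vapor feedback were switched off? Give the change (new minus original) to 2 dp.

-15.59 °C

Original: g = 0.7072, ΔT = 7.1/(1−0.7072) = 24.2486 °C.
Without water-vapor: g' = 0.1802, ΔT' = 7.1/(1−0.1802) = 8.6606 °C.
Change = 8.6606 − 24.2486 = -15.59 °C.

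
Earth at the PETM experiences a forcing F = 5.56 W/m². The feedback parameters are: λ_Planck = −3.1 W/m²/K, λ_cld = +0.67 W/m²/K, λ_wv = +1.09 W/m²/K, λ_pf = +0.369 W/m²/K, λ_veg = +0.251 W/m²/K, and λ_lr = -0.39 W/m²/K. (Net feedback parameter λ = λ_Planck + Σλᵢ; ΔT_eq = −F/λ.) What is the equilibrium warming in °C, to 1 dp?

Net feedback parameter λ = (−3.1) + (+0.67) + (+1.09) + (+0.369) + (+0.251) + (-0.39) = -1.11 W/m²/K.
ΔT = −F/λ = −5.56/(-1.11) = 5.0 °C.

5.0 °C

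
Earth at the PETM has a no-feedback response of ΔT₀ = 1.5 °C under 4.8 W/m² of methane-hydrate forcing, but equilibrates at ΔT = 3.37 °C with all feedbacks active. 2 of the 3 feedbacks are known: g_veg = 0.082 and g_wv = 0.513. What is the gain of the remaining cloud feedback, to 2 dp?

Amplification A = ΔT/ΔT₀ = 3.37/1.5 = 2.247.
Total gain g = 1 − 1/A = 1 − 1/2.247 = 0.555.
Known gains sum to 0.082 + 0.513 = 0.595.
g_cld = 0.555 − 0.595 = -0.04.

-0.04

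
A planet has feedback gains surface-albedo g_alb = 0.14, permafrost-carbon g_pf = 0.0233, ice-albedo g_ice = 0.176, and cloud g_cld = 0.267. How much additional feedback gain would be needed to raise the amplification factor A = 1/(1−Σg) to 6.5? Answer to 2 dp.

Current total gain = 0.6063.
Target gain for A = 6.5: g* = 1 − 1/6.5 = 0.8462.
Additional gain needed = 0.8462 − 0.6063 = 0.24.

0.24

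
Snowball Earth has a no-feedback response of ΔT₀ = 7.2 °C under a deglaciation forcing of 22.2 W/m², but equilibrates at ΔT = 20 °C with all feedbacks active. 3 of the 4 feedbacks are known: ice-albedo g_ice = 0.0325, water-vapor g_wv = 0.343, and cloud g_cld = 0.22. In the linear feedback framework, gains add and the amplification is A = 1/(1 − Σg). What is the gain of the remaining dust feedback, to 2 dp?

0.04

Amplification A = ΔT/ΔT₀ = 20/7.2 = 2.778.
Total gain g = 1 − 1/A = 1 − 1/2.778 = 0.64.
Known gains sum to 0.0325 + 0.343 + 0.22 = 0.5955.
g_dust = 0.64 − 0.5955 = 0.04.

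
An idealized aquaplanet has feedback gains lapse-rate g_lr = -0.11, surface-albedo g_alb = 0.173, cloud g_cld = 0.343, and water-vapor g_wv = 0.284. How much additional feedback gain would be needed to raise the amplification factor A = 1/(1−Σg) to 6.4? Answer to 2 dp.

Current total gain = 0.69.
Target gain for A = 6.4: g* = 1 − 1/6.4 = 0.8438.
Additional gain needed = 0.8438 − 0.69 = 0.15.

0.15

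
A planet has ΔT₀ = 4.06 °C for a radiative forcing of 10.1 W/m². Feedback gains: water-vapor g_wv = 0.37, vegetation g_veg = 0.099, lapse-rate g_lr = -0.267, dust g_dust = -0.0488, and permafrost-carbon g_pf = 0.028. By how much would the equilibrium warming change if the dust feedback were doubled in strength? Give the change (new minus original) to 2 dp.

Original: g = 0.1812, ΔT = 4.06/(1−0.1812) = 4.9585 °C.
With doubled dust: g' = 0.1324, ΔT' = 4.06/(1−0.1324) = 4.6796 °C.
Change = 4.6796 − 4.9585 = -0.28 °C.

-0.28 °C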